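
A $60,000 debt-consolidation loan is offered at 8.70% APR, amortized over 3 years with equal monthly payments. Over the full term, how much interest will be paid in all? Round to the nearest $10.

$8,390

Monthly rate = 8.7%/12 = 0.0072500; payment = 60,000 × 0.0072500 / (1 − (1+0.0072500)^−36) = $1,899.62.
Total paid = 36 × $1,899.62 = $68,386.32; interest = $68,386.32 − $60,000 = $8,386.32.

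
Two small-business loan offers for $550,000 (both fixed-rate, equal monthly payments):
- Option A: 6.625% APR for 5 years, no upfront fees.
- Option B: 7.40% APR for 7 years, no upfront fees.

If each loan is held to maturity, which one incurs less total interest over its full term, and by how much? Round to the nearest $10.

Option A: at 6.625% the monthly rate is 0.0055208, so the payment is 550,000 × 0.0055208 / (1 − 1.0055208^−60) = $10,793.61.
Total interest on Option A = 60 × $10,793.61 − $550,000 = $97,616.60.
Option B: at 7.40% the monthly rate is 0.0061667, so the payment is 550,000 × 0.0061667 / (1 − 1.0061667^−84) = $8,408.93.
Total interest on Option B = 84 × $8,408.93 − $550,000 = $156,350.12.
Option A is lower by $58,733.52.

Option A by $58,730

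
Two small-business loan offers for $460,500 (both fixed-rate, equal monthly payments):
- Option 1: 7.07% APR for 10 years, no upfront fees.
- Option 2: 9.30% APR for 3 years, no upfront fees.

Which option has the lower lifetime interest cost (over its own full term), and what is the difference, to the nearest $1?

Option 1: monthly rate = 7.07%/12 = 0.0058917; payment = 460,500 × 0.0058917 / (1 − (1+0.0058917)^−120) = $5,363.42.
Total interest on Option 1 = 120 × $5,363.42 − $460,500 = $183,110.40.
Option 2: at 9.30% the monthly rate is 0.0077500, so the payment is 460,500 × 0.0077500 / (1 − 1.0077500^−36) = $14,708.16.
Total interest on Option 2 = 36 × $14,708.16 − $460,500 = $68,993.76.
Option 2 is lower by $114,116.64.

Option 2 by $114,117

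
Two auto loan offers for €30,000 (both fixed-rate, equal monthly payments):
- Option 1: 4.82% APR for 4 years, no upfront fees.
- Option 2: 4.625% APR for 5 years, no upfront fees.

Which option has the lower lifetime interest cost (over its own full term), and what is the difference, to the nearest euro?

Option 1 by €615

Option 1: monthly rate = 4.82%/12 = 0.0040167; payment = 30,000 × 0.0040167 / (1 − (1+0.0040167)^−48) = €688.44.
Total interest on Option 1 = 48 × €688.44 − €30,000 = €3,045.12.
Option 2: at 4.625% the monthly rate is 0.0038542, so the payment is 30,000 × 0.0038542 / (1 − 1.0038542^−60) = €561.00.
Total interest on Option 2 = 60 × €561.00 − €30,000 = €3,660.00.
Option 1 is lower by €614.88.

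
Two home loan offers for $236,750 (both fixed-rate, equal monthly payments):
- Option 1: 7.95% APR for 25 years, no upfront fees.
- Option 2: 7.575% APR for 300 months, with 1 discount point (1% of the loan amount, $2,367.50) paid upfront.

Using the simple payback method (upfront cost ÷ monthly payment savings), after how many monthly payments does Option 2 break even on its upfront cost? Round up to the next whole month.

Option 1: at 7.95% the monthly rate is 0.0066250, so the payment is 236,750 × 0.0066250 / (1 − 1.0066250^−300) = $1,819.44.
Option 2: monthly rate = 7.575%/12 = 0.0063125; payment = 236,750 × 0.0063125 / (1 − (1+0.0063125)^−300) = $1,761.13.
Monthly savings = $1,819.44 − $1,761.13 = $58.31.
Break-even = $2,367.50 / $58.31 = 40.60 → 41 months.

41 months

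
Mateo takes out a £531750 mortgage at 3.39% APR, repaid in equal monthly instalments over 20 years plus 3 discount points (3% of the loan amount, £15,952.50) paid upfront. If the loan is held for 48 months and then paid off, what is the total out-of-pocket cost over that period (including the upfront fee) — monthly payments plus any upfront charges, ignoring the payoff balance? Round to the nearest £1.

£162,543

At 3.39% the monthly rate is 0.0028250, so the payment is 531,750 × 0.0028250 / (1 − 1.0028250^−240) = £3,053.96.
Total outlay = 48 × £3,053.96 + £15,952.50 = £162,542.58.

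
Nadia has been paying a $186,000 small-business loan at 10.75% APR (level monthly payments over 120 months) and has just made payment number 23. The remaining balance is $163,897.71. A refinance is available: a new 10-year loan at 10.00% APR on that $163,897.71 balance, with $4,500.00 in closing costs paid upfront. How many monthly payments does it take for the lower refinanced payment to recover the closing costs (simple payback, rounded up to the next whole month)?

Current payment = 186,000 × 10.75%/12 / (1 − (1+0.0089583)^−120) = $2,535.90.
Refinanced payment = 163,897.71 × 0.0083333 / (1 − (1+0.0083333)^−120) = $2,165.92.
Monthly savings = $2,535.90 − $2,165.92 = $369.98.
Break-even = $4,500.00 / $369.98 = 12.16 → 13 months.

13 months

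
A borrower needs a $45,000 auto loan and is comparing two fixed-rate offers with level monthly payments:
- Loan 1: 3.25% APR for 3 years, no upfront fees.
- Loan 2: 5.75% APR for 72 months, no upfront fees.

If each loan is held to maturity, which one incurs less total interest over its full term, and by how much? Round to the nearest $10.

Loan 1 by $6,020

Loan 1: monthly rate = 3.25%/12 = 0.0027083; payment = 45,000 × 0.0027083 / (1 − (1+0.0027083)^−36) = $1,313.62.
Total interest on Loan 1 = 36 × $1,313.62 − $45,000 = $2,290.32.
Loan 2: monthly rate = 5.75%/12 = 0.0047917; payment = 45,000 × 0.0047917 / (1 − (1+0.0047917)^−72) = $740.48.
Total interest on Loan 2 = 72 × $740.48 − $45,000 = $8,314.56.
Loan 1 is lower by $6,024.24.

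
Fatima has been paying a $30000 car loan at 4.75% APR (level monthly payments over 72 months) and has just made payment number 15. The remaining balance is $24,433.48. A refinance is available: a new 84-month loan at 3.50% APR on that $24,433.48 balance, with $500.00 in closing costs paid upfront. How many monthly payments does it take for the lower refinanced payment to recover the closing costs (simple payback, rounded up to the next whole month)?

4 months

Current payment = 30,000 × 4.75%/12 / (1 − (1+0.0039583)^−72) = $479.68.
Refinanced payment = 24,433.48 × 0.0029167 / (1 − (1+0.0029167)^−84) = $328.38.
Monthly savings = $479.68 − $328.38 = $151.30.
Break-even = $500.00 / $151.30 = 3.30 → 4 months.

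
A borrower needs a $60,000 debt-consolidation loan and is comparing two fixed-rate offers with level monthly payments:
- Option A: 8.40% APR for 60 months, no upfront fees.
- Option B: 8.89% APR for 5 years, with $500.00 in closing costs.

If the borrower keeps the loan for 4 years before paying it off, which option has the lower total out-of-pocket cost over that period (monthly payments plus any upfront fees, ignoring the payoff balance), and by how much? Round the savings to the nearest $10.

Option A: monthly rate = 8.4%/12 = 0.0070000; payment = 60,000 × 0.0070000 / (1 − (1+0.0070000)^−60) = $1,228.10.
Option B: monthly rate = 8.89%/12 = 0.0074083; payment = 60,000 × 0.0074083 / (1 − (1+0.0074083)^−60) = $1,242.30.
Over 48 months: Option A costs 48 × $1,228.10 = $58,948.80; Option B costs 48 × $1,242.30 + $500.00 = $60,130.40.
Option A is cheaper by $60,130.40 − $58,948.80 = $1,181.60.

Option A by $1,180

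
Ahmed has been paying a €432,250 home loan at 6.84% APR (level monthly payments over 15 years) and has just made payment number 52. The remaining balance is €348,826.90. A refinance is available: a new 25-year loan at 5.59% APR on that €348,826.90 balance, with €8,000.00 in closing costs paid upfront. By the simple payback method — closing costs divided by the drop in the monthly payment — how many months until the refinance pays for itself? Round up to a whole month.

5 months

Current payment = 432,250 × 6.84%/12 / (1 − (1+0.0057000)^−180) = €3,846.62.
Refinanced payment = 348,826.90 × 0.0046583 / (1 − (1+0.0046583)^−300) = €2,160.89.
Monthly savings = €3,846.62 − €2,160.89 = €1,685.73.
Break-even = €8,000.00 / €1,685.73 = 4.75 → 5 months.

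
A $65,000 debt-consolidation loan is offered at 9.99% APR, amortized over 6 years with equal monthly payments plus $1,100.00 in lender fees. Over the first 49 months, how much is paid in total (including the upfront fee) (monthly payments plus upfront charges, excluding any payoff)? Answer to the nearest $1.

Monthly rate = 9.99%/12 = 0.0083250; payment = 65,000 × 0.0083250 / (1 − (1+0.0083250)^−72) = $1,203.85.
Total outlay = 49 × $1,203.85 + $1,100.00 = $60,088.65.

$60,089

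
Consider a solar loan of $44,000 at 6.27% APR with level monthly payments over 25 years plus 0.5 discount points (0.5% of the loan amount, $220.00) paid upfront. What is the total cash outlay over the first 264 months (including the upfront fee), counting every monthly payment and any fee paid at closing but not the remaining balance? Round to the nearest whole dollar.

At 6.27% the monthly rate is 0.0052250, so the payment is 44,000 × 0.0052250 / (1 − 1.0052250^−300) = $290.80.
Total outlay = 264 × $290.80 + $220.00 = $76,991.20.

$76,991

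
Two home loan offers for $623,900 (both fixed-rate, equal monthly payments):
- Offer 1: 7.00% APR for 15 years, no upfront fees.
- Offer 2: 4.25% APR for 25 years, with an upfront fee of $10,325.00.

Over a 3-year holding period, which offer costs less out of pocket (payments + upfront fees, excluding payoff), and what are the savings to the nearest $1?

Offer 2 by $69,879

Offer 1: monthly rate = 7%/12 = 0.0058333; payment = 623,900 × 0.0058333 / (1 − (1+0.0058333)^−180) = $5,607.79.
Offer 2: monthly rate = 4.25%/12 = 0.0035417; payment = 623,900 × 0.0035417 / (1 − (1+0.0035417)^−300) = $3,379.90.
Over 36 months: Offer 1 costs 36 × $5,607.79 = $201,880.44; Offer 2 costs 36 × $3,379.90 + $10,325.00 = $132,001.40.
Offer 2 is cheaper by $201,880.44 − $132,001.40 = $69,879.04.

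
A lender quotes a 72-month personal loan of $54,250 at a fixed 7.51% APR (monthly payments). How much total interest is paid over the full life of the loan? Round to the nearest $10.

Monthly rate = 7.51%/12 = 0.0062583; payment = 54,250 × 0.0062583 / (1 − (1+0.0062583)^−72) = $938.25.
Total paid = 72 × $938.25 = $67,554.00; interest = $67,554.00 − $54,250 = $13,304.00.

$13,300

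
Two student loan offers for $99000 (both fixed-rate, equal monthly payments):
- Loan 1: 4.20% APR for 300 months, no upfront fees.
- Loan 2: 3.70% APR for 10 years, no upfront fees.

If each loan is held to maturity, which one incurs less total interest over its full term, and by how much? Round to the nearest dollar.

Loan 2 by $41,473

Loan 1: monthly rate = 4.2%/12 = 0.0035000; payment = 99,000 × 0.0035000 / (1 − (1+0.0035000)^−300) = $533.55.
Total interest on Loan 1 = 300 × $533.55 − $99,000 = $61,065.00.
Loan 2: at 3.70% the monthly rate is 0.0030833, so the payment is 99,000 × 0.0030833 / (1 − 1.0030833^−120) = $988.27.
Total interest on Loan 2 = 120 × $988.27 − $99,000 = $19,592.40.
Loan 2 is lower by $41,472.60.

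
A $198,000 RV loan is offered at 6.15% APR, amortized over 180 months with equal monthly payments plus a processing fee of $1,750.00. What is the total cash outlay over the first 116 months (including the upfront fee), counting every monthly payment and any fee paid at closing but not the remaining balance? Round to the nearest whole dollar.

$197,433

Monthly rate = 6.15%/12 = 0.0051250; payment = 198,000 × 0.0051250 / (1 − (1+0.0051250)^−180) = $1,686.92.
Total outlay = 116 × $1,686.92 + $1,750.00 = $197,432.72.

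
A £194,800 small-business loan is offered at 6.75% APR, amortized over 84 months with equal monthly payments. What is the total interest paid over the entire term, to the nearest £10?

£50,170

At 6.75% the monthly rate is 0.0056250, so the payment is 194,800 × 0.0056250 / (1 − 1.0056250^−84) = £2,916.30.
Total paid = 84 × £2,916.30 = £244,969.20; interest = £244,969.20 − £194,800 = £50,169.20.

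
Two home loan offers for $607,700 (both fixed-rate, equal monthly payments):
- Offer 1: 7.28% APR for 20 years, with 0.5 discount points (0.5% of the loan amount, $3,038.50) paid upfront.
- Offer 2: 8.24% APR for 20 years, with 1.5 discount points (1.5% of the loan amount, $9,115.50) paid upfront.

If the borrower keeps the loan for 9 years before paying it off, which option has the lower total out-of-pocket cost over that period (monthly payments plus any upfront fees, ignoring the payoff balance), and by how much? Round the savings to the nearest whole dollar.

Offer 1 by $44,959

Offer 1: at 7.28% the monthly rate is 0.0060667, so the payment is 607,700 × 0.0060667 / (1 − 1.0060667^−240) = $4,814.17.
Offer 2: at 8.24% the monthly rate is 0.0068667, so the payment is 607,700 × 0.0068667 / (1 − 1.0068667^−240) = $5,174.19.
Over 108 months: Offer 1 costs 108 × $4,814.17 + $3,038.50 = $522,968.86; Offer 2 costs 108 × $5,174.19 + $9,115.50 = $567,928.02.
Offer 1 is cheaper by $567,928.02 − $522,968.86 = $44,959.16.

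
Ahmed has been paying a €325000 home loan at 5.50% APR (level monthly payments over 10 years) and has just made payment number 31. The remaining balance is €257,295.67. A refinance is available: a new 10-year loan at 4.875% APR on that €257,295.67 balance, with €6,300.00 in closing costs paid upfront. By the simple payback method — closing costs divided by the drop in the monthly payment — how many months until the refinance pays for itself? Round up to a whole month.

Current payment = 325,000 × 5.5%/12 / (1 − (1+0.0045833)^−120) = €3,527.10.
Refinanced payment = 257,295.67 × 0.0040625 / (1 − (1+0.0040625)^−120) = €2,713.33.
Monthly savings = €3,527.10 − €2,713.33 = €813.77.
Break-even = €6,300.00 / €813.77 = 7.74 → 8 months.

8 months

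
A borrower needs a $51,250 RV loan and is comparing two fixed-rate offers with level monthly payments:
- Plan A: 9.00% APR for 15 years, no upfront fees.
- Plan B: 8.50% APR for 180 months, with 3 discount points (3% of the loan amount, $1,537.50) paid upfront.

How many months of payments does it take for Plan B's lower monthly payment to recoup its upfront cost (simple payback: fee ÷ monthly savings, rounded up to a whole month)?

102 months

Plan A: monthly rate = 9%/12 = 0.0075000; payment = 51,250 × 0.0075000 / (1 − (1+0.0075000)^−180) = $519.81.
Plan B: at 8.50% the monthly rate is 0.0070833, so the payment is 51,250 × 0.0070833 / (1 − 1.0070833^−180) = $504.68.
Monthly savings = $519.81 − $504.68 = $15.13.
Break-even = $1,537.50 / $15.13 = 101.62 → 102 months.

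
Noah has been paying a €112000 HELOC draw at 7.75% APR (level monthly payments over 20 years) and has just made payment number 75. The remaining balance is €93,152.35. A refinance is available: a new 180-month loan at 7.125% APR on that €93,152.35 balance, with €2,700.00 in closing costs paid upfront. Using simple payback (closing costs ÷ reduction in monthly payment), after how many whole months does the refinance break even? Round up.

36 months

Current payment = 112,000 × 7.75%/12 / (1 − (1+0.0064583)^−240) = €919.46.
Refinanced payment = 93,152.35 × 0.0059375 / (1 − (1+0.0059375)^−180) = €843.80.
Monthly savings = €919.46 − €843.80 = €75.66.
Break-even = €2,700.00 / €75.66 = 35.69 → 36 months.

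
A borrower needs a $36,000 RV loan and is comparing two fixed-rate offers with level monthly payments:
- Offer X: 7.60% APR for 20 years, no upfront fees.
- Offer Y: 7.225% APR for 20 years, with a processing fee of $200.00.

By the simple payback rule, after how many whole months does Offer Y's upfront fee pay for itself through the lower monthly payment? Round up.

25 months

Offer X: monthly rate = 7.6%/12 = 0.0063333; payment = 36,000 × 0.0063333 / (1 − (1+0.0063333)^−240) = $292.22.
Offer Y: at 7.225% the monthly rate is 0.0060208, so the payment is 36,000 × 0.0060208 / (1 − 1.0060208^−240) = $283.99.
Monthly savings = $292.22 − $283.99 = $8.23.
Break-even = $200.00 / $8.23 = 24.30 → 25 months.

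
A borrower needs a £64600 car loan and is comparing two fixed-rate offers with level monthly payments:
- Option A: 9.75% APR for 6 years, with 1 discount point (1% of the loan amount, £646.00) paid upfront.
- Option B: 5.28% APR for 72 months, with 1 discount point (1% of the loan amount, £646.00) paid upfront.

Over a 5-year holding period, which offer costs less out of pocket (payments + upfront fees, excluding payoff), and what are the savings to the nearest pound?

Option B by £8,391

Option A: monthly rate = 9.75%/12 = 0.0081250; payment = 64,600 × 0.0081250 / (1 − (1+0.0081250)^−72) = £1,188.64.
Option B: at 5.28% the monthly rate is 0.0044000, so the payment is 64,600 × 0.0044000 / (1 − 1.0044000^−72) = £1,048.79.
Over 60 months: Option A costs 60 × £1,188.64 + £646.00 = £71,964.40; Option B costs 60 × £1,048.79 + £646.00 = £63,573.40.
Option B is cheaper by £71,964.40 − £63,573.40 = £8,391.00.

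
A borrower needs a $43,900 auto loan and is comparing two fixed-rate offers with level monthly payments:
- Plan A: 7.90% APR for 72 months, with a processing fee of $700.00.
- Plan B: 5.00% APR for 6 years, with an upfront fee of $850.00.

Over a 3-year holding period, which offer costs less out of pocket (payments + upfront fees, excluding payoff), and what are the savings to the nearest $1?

Plan A: monthly rate = 7.9%/12 = 0.0065833; payment = 43,900 × 0.0065833 / (1 − (1+0.0065833)^−72) = $767.57.
Plan B: monthly rate = 5%/12 = 0.0041667; payment = 43,900 × 0.0041667 / (1 − (1+0.0041667)^−72) = $707.01.
Over 36 months: Plan A costs 36 × $767.57 + $700.00 = $28,332.52; Plan B costs 36 × $707.01 + $850.00 = $26,302.36.
Plan B is cheaper by $28,332.52 − $26,302.36 = $2,030.16.

Plan B by $2,030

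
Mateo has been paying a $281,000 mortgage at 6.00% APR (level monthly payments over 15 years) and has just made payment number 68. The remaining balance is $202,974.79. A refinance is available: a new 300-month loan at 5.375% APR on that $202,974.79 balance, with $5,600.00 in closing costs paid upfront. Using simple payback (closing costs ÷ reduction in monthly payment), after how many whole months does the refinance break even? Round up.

5 months

Current payment = 281,000 × 6%/12 / (1 − (1+0.0050000)^−180) = $2,371.24.
Refinanced payment = 202,974.79 × 0.0044792 / (1 − (1+0.0044792)^−300) = $1,231.34.
Monthly savings = $2,371.24 − $1,231.34 = $1,139.90.
Break-even = $5,600.00 / $1,139.90 = 4.91 → 5 months.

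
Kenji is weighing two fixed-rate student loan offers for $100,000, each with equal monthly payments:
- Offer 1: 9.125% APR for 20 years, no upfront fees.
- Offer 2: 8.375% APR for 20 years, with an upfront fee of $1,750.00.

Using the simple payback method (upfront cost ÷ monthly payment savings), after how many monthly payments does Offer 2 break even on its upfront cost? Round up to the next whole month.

37 months

Offer 1: at 9.125% the monthly rate is 0.0076042, so the payment is 100,000 × 0.0076042 / (1 − 1.0076042^−240) = $907.78.
Offer 2: at 8.375% the monthly rate is 0.0069792, so the payment is 100,000 × 0.0069792 / (1 − 1.0069792^−240) = $859.93.
Monthly savings = $907.78 − $859.93 = $47.85.
Break-even = $1,750.00 / $47.85 = 36.57 → 37 months.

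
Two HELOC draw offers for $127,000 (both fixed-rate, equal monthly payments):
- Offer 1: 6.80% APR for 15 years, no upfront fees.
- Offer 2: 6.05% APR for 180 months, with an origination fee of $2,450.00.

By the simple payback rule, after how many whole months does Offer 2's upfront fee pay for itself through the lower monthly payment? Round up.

47 months

Offer 1: monthly rate = 6.8%/12 = 0.0056667; payment = 127,000 × 0.0056667 / (1 − (1+0.0056667)^−180) = $1,127.36.
Offer 2: at 6.05% the monthly rate is 0.0050417, so the payment is 127,000 × 0.0050417 / (1 − 1.0050417^−180) = $1,075.13.
Monthly savings = $1,127.36 − $1,075.13 = $52.23.
Break-even = $2,450.00 / $52.23 = 46.91 → 47 months.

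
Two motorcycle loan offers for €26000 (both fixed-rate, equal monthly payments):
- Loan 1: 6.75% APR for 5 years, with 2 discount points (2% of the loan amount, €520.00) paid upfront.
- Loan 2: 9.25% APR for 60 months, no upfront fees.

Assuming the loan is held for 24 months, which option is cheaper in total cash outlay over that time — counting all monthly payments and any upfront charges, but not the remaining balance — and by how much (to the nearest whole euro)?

Loan 1: at 6.75% the monthly rate is 0.0056250, so the payment is 26,000 × 0.0056250 / (1 − 1.0056250^−60) = €511.77.
Loan 2: at 9.25% the monthly rate is 0.0077083, so the payment is 26,000 × 0.0077083 / (1 − 1.0077083^−60) = €542.88.
Over 24 months: Loan 1 costs 24 × €511.77 + €520.00 = €12,802.48; Loan 2 costs 24 × €542.88 = €13,029.12.
Loan 1 is cheaper by €13,029.12 − €12,802.48 = €226.64.

Loan 1 by €227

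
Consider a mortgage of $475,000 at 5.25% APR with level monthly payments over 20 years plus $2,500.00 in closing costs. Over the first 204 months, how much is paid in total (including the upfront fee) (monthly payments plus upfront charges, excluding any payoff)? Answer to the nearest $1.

Monthly rate = 5.25%/12 = 0.0043750; payment = 475,000 × 0.0043750 / (1 − (1+0.0043750)^−240) = $3,200.76.
Total outlay = 204 × $3,200.76 + $2,500.00 = $655,455.04.

$655,455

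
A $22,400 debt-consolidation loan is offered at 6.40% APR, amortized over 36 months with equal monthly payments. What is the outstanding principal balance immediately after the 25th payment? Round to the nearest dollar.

With monthly rate i = 6.4%/12 = 0.0053333, the balance after k of n payments is P · [(1+i)^n − (1+i)^k] / [(1+i)^n − 1].
(1+0.0053333)^36 = 1.21105250 and (1+0.0053333)^25 = 1.14222605, so the balance is 22,400 × (1.21105250 − 1.14222605) / (1.21105250 − 1) = $7,304.88.

$7,305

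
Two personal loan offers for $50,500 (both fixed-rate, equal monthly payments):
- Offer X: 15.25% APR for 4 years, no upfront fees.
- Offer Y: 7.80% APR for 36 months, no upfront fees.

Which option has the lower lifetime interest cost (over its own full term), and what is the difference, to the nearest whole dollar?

Offer X: monthly rate = 15.25%/12 = 0.0127083; payment = 50,500 × 0.0127083 / (1 − (1+0.0127083)^−48) = $1,411.86.
Total interest on Offer X = 48 × $1,411.86 − $50,500 = $17,269.28.
Offer Y: monthly rate = 7.8%/12 = 0.0065000; payment = 50,500 × 0.0065000 / (1 − (1+0.0065000)^−36) = $1,577.83.
Total interest on Offer Y = 36 × $1,577.83 − $50,500 = $6,301.88.
Offer Y is lower by $10,967.40.

Offer Y by $10,967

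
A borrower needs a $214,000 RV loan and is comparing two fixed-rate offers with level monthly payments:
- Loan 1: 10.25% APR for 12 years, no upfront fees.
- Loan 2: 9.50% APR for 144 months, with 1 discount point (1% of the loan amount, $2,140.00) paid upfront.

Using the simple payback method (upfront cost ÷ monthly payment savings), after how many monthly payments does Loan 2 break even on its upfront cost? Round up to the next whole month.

Loan 1: monthly rate = 10.25%/12 = 0.0085417; payment = 214,000 × 0.0085417 / (1 − (1+0.0085417)^−144) = $2,588.47.
Loan 2: monthly rate = 9.5%/12 = 0.0079167; payment = 214,000 × 0.0079167 / (1 − (1+0.0079167)^−144) = $2,496.04.
Monthly savings = $2,588.47 − $2,496.04 = $92.43.
Break-even = $2,140.00 / $92.43 = 23.15 → 24 months.

24 months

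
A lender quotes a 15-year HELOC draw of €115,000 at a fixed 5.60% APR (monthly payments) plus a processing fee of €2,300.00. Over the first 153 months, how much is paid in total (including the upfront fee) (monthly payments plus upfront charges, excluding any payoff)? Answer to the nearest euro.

€147,001

Monthly rate = 5.6%/12 = 0.0046667; payment = 115,000 × 0.0046667 / (1 − (1+0.0046667)^−180) = €945.76.
Total outlay = 153 × €945.76 + €2,300.00 = €147,001.28.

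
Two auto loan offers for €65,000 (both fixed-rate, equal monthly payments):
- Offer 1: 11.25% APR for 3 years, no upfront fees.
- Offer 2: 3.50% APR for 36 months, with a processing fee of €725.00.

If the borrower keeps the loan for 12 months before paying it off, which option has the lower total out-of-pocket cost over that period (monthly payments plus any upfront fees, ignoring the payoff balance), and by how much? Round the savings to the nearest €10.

Offer 1: monthly rate = 11.25%/12 = 0.0093750; payment = 65,000 × 0.0093750 / (1 − (1+0.0093750)^−36) = €2,135.72.
Offer 2: monthly rate = 3.5%/12 = 0.0029167; payment = 65,000 × 0.0029167 / (1 − (1+0.0029167)^−36) = €1,904.64.
Over 12 months: Offer 1 costs 12 × €2,135.72 = €25,628.64; Offer 2 costs 12 × €1,904.64 + €725.00 = €23,580.68.
Offer 2 is cheaper by €25,628.64 − €23,580.68 = €2,047.96.

Offer 2 by €2,050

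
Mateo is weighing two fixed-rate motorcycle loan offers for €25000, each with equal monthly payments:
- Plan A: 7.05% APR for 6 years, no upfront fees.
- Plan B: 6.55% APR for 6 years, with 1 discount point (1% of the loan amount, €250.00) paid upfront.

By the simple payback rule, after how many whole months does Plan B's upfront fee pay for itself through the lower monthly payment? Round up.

Plan A: monthly rate = 7.05%/12 = 0.0058750; payment = 25,000 × 0.0058750 / (1 − (1+0.0058750)^−72) = €426.83.
Plan B: monthly rate = 6.55%/12 = 0.0054583; payment = 25,000 × 0.0054583 / (1 − (1+0.0054583)^−72) = €420.84.
Monthly savings = €426.83 − €420.84 = €5.99.
Break-even = €250.00 / €5.99 = 41.74 → 42 months.

42 months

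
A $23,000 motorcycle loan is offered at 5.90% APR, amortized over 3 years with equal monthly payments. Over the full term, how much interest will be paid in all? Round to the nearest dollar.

$2,152

At 5.90% the monthly rate is 0.0049167, so the payment is 23,000 × 0.0049167 / (1 − 1.0049167^−36) = $698.66.
Total paid = 36 × $698.66 = $25,151.76; interest = $25,151.76 − $23,000 = $2,151.76.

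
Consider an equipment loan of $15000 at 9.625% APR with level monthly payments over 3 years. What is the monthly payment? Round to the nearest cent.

$481.37

At 9.625% the monthly rate is 0.0080208, so the payment is 15,000 × 0.0080208 / (1 − 1.0080208^−36) = $481.37.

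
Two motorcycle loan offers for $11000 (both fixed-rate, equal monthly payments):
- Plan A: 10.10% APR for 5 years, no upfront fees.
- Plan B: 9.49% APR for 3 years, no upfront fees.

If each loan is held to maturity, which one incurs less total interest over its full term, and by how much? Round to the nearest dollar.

Plan A: monthly rate = 10.1%/12 = 0.0084167; payment = 11,000 × 0.0084167 / (1 − (1+0.0084167)^−60) = $234.26.
Total interest on Plan A = 60 × $234.26 − $11,000 = $3,055.60.
Plan B: at 9.49% the monthly rate is 0.0079083, so the payment is 11,000 × 0.0079083 / (1 − 1.0079083^−36) = $352.31.
Total interest on Plan B = 36 × $352.31 − $11,000 = $1,683.16.
Plan B is lower by $1,372.44.

Plan B by $1,372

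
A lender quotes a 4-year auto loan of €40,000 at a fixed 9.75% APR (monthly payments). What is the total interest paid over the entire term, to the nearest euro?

At 9.75% the monthly rate is 0.0081250, so the payment is 40,000 × 0.0081250 / (1 − 1.0081250^−48) = €1,009.71.
Total paid = 48 × €1,009.71 = €48,466.08; interest = €48,466.08 − €40,000 = €8,466.08.

€8,466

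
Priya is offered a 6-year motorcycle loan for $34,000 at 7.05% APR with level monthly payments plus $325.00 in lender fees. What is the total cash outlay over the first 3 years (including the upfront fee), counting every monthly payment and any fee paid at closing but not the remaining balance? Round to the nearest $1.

$21,222

At 7.05% the monthly rate is 0.0058750, so the payment is 34,000 × 0.0058750 / (1 − 1.0058750^−72) = $580.48.
Total outlay = 36 × $580.48 + $325.00 = $21,222.28.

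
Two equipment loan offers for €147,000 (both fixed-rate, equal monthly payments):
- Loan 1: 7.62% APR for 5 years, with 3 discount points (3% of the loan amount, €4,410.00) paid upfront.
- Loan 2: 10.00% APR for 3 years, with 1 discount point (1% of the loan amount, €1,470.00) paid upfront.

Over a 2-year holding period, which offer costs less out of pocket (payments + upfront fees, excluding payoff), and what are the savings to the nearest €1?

Loan 1 by €40,003

Loan 1: monthly rate = 7.62%/12 = 0.0063500; payment = 147,000 × 0.0063500 / (1 − (1+0.0063500)^−60) = €2,953.97.
Loan 2: at 10.00% the monthly rate is 0.0083333, so the payment is 147,000 × 0.0083333 / (1 − 1.0083333^−36) = €4,743.28.
Over 24 months: Loan 1 costs 24 × €2,953.97 + €4,410.00 = €75,305.28; Loan 2 costs 24 × €4,743.28 + €1,470.00 = €115,308.72.
Loan 1 is cheaper by €115,308.72 − €75,305.28 = €40,003.44.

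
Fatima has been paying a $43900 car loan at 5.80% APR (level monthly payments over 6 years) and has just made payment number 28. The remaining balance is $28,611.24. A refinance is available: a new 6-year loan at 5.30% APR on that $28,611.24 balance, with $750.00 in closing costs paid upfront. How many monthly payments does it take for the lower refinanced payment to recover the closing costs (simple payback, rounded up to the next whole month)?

3 months

Current payment = 43,900 × 5.8%/12 / (1 − (1+0.0048333)^−72) = $723.41.
Refinanced payment = 28,611.24 × 0.0044167 / (1 − (1+0.0044167)^−72) = $464.77.
Monthly savings = $723.41 − $464.77 = $258.64.
Break-even = $750.00 / $258.64 = 2.90 → 3 months.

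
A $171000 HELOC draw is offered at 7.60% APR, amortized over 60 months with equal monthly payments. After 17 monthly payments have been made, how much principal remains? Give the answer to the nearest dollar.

$128,931

With monthly rate i = 7.6%/12 = 0.0063333, the balance after k of n payments is P · [(1+i)^n − (1+i)^k] / [(1+i)^n − 1].
(1+0.0063333)^60 = 1.46053342 and (1+0.0063333)^17 = 1.11329842, so the balance is 171,000 × (1.46053342 − 1.11329842) / (1.46053342 − 1) = $128,931.33.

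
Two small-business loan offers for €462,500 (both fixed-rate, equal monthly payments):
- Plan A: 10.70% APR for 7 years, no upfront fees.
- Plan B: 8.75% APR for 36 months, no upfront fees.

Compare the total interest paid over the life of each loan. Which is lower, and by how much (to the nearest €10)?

Plan B by €131,560

Plan A: at 10.70% the monthly rate is 0.0089167, so the payment is 462,500 × 0.0089167 / (1 − 1.0089167^−84) = €7,846.36.
Total interest on Plan A = 84 × €7,846.36 − €462,500 = €196,594.24.
Plan B: at 8.75% the monthly rate is 0.0072917, so the payment is 462,500 × 0.0072917 / (1 − 1.0072917^−36) = €14,653.62.
Total interest on Plan B = 36 × €14,653.62 − €462,500 = €65,030.32.
Plan B is lower by €131,563.92.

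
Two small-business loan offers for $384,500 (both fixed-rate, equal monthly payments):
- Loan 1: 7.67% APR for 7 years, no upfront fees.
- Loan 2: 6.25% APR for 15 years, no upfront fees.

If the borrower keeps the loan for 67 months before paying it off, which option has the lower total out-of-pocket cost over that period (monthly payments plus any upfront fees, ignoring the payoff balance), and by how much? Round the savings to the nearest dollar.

Loan 2 by $176,417

Loan 1: monthly rate = 7.67%/12 = 0.0063917; payment = 384,500 × 0.0063917 / (1 − (1+0.0063917)^−84) = $5,929.88.
Loan 2: monthly rate = 6.25%/12 = 0.0052083; payment = 384,500 × 0.0052083 / (1 − (1+0.0052083)^−180) = $3,296.79.
Over 67 months: Loan 1 costs 67 × $5,929.88 = $397,301.96; Loan 2 costs 67 × $3,296.79 = $220,884.93.
Loan 2 is cheaper by $397,301.96 − $220,884.93 = $176,417.03.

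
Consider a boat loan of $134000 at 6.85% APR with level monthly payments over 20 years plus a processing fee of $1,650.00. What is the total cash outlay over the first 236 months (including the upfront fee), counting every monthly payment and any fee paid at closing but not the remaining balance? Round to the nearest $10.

Monthly rate = 6.85%/12 = 0.0057083; payment = 134,000 × 0.0057083 / (1 − (1+0.0057083)^−240) = $1,026.87.
Total outlay = 236 × $1,026.87 + $1,650.00 = $243,991.32.

$243,990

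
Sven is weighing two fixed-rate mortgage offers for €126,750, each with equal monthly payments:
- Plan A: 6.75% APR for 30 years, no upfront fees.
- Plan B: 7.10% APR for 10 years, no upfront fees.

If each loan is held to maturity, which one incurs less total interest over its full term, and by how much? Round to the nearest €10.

Plan A: monthly rate = 6.75%/12 = 0.0056250; payment = 126,750 × 0.0056250 / (1 − (1+0.0056250)^−360) = €822.10.
Total interest on Plan A = 360 × €822.10 − €126,750 = €169,206.00.
Plan B: monthly rate = 7.1%/12 = 0.0059167; payment = 126,750 × 0.0059167 / (1 − (1+0.0059167)^−120) = €1,478.22.
Total interest on Plan B = 120 × €1,478.22 − €126,750 = €50,636.40.
Plan B is lower by €118,569.60.

Plan B by €118,570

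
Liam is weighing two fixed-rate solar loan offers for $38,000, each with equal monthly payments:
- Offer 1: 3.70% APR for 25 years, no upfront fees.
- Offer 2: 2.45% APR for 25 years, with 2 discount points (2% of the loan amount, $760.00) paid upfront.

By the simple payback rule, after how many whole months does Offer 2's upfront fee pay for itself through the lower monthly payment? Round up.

Offer 1: monthly rate = 3.7%/12 = 0.0030833; payment = 38,000 × 0.0030833 / (1 − (1+0.0030833)^−300) = $194.34.
Offer 2: at 2.45% the monthly rate is 0.0020417, so the payment is 38,000 × 0.0020417 / (1 − 1.0020417^−300) = $169.52.
Monthly savings = $194.34 − $169.52 = $24.82.
Break-even = $760.00 / $24.82 = 30.62 → 31 months.

31 months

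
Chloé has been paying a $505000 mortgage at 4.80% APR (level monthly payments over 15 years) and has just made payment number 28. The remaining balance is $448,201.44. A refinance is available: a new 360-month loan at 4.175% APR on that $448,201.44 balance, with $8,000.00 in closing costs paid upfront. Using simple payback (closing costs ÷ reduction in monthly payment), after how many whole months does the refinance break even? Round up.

5 months

Current payment = 505,000 × 4.8%/12 / (1 − (1+0.0040000)^−180) = $3,941.09.
Refinanced payment = 448,201.44 × 0.0034792 / (1 − (1+0.0034792)^−360) = $2,185.25.
Monthly savings = $3,941.09 − $2,185.25 = $1,755.84.
Break-even = $8,000.00 / $1,755.84 = 4.56 → 5 months.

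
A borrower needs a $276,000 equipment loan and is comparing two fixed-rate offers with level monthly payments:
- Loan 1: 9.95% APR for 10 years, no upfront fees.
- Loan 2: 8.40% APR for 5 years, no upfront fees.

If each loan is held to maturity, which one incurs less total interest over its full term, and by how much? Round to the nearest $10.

Loan 1: at 9.95% the monthly rate is 0.0082917, so the payment is 276,000 × 0.0082917 / (1 − 1.0082917^−120) = $3,639.72.
Total interest on Loan 1 = 120 × $3,639.72 − $276,000 = $160,766.40.
Loan 2: at 8.40% the monthly rate is 0.0070000, so the payment is 276,000 × 0.0070000 / (1 − 1.0070000^−60) = $5,649.27.
Total interest on Loan 2 = 60 × $5,649.27 − $276,000 = $62,956.20.
Loan 2 is lower by $97,810.20.

Loan 2 by $97,810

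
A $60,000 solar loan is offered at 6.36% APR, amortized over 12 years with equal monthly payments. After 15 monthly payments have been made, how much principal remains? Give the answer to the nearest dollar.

$55,660

With monthly rate i = 6.36%/12 = 0.0053000, the balance after k of n payments is P · [(1+i)^n − (1+i)^k] / [(1+i)^n − 1].
(1+0.0053000)^144 = 2.14081080 and (1+0.0053000)^15 = 1.08251828, so the balance is 60,000 × (2.14081080 − 1.08251828) / (2.14081080 − 1) = $55,660.02.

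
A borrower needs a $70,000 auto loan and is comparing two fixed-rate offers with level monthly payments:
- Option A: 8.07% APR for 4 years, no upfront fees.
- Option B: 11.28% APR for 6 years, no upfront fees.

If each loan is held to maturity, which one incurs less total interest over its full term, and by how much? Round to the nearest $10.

Option A by $14,520

Option A: monthly rate = 8.07%/12 = 0.0067250; payment = 70,000 × 0.0067250 / (1 − (1+0.0067250)^−48) = $1,711.21.
Total interest on Option A = 48 × $1,711.21 − $70,000 = $12,138.08.
Option B: monthly rate = 11.28%/12 = 0.0094000; payment = 70,000 × 0.0094000 / (1 − (1+0.0094000)^−72) = $1,342.45.
Total interest on Option B = 72 × $1,342.45 − $70,000 = $26,656.40.
Option A is lower by $14,518.32.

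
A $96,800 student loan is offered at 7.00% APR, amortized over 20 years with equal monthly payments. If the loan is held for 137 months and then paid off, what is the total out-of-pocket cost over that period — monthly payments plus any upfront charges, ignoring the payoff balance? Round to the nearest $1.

$102,817

At 7.00% the monthly rate is 0.0058333, so the payment is 96,800 × 0.0058333 / (1 − 1.0058333^−240) = $750.49.
Total outlay = 137 × $750.49 = $102,817.13.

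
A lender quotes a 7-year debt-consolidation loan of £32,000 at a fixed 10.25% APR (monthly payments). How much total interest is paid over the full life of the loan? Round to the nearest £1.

£12,972

At 10.25% the monthly rate is 0.0085417, so the payment is 32,000 × 0.0085417 / (1 − 1.0085417^−84) = £535.38.
Total paid = 84 × £535.38 = £44,971.92; interest = £44,971.92 − £32,000 = £12,971.92.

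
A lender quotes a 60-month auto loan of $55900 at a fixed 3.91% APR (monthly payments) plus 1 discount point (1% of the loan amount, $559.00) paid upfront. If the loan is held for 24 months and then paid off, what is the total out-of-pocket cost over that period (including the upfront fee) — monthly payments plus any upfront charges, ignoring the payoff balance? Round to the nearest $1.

At 3.91% the monthly rate is 0.0032583, so the payment is 55,900 × 0.0032583 / (1 − 1.0032583^−60) = $1,027.21.
Total outlay = 24 × $1,027.21 + $559.00 = $25,212.04.

$25,212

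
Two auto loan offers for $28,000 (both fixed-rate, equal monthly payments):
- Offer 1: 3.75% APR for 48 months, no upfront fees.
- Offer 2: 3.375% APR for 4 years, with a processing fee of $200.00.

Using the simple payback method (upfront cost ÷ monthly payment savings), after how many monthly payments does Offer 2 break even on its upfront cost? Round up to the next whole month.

43 months

Offer 1: monthly rate = 3.75%/12 = 0.0031250; payment = 28,000 × 0.0031250 / (1 − (1+0.0031250)^−48) = $629.09.
Offer 2: monthly rate = 3.375%/12 = 0.0028125; payment = 28,000 × 0.0028125 / (1 − (1+0.0028125)^−48) = $624.41.
Monthly savings = $629.09 − $624.41 = $4.68.
Break-even = $200.00 / $4.68 = 42.74 → 43 months.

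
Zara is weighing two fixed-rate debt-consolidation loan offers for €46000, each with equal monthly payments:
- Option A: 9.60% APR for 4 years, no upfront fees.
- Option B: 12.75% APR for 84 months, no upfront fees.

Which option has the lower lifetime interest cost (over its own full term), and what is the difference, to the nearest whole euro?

Option A: at 9.60% the monthly rate is 0.0080000, so the payment is 46,000 × 0.0080000 / (1 − 1.0080000^−48) = €1,157.86.
Total interest on Option A = 48 × €1,157.86 − €46,000 = €9,577.28.
Option B: at 12.75% the monthly rate is 0.0106250, so the payment is 46,000 × 0.0106250 / (1 − 1.0106250^−84) = €830.59.
Total interest on Option B = 84 × €830.59 − €46,000 = €23,769.56.
Option A is lower by €14,192.28.

Option A by €14,192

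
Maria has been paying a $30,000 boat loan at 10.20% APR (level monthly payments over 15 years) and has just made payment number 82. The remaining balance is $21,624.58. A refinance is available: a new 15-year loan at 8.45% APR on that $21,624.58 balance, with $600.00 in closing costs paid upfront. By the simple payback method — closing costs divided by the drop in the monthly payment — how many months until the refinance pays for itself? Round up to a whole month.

Current payment = 30,000 × 10.2%/12 / (1 − (1+0.0085000)^−180) = $326.06.
Refinanced payment = 21,624.58 × 0.0070417 / (1 − (1+0.0070417)^−180) = $212.31.
Monthly savings = $326.06 − $212.31 = $113.75.
Break-even = $600.00 / $113.75 = 5.27 → 6 months.

6 months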